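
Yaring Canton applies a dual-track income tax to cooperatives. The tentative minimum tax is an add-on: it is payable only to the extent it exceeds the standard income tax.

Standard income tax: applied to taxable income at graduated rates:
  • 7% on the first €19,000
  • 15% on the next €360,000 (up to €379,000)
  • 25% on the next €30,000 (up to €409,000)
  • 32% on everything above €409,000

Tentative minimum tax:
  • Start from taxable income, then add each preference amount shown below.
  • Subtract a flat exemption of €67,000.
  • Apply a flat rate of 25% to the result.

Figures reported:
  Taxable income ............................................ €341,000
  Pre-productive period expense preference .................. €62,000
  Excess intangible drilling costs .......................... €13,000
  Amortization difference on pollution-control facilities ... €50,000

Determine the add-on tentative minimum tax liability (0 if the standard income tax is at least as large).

€50,120

Standard income tax:
  €19,000 × 7% = €1,330
  €322,000 × 15% = €48,300
  → €49,630

Tentative minimum tax:
  Adjusted income: €341,000 + €62,000 + €13,000 + €50,000 = €466,000
  Less exemption €67,000 → base €399,000
  €399,000 × 25% = €99,750

Excess of tentative minimum tax over standard income tax: €99,750 − €49,630 = €50,120.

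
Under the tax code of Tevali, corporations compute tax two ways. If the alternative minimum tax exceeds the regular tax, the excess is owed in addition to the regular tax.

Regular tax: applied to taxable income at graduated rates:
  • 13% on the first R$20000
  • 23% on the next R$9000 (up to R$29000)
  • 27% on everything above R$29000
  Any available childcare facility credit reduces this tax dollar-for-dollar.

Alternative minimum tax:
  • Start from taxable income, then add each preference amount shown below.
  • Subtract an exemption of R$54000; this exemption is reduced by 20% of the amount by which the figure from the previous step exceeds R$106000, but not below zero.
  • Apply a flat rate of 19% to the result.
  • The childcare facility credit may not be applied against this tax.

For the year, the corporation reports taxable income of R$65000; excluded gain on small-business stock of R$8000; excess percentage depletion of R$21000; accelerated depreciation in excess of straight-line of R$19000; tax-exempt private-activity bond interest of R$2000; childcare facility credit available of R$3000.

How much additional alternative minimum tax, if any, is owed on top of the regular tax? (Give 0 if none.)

Alternative minimum tax:
  Adjusted income: R$65000 + R$8000 + R$21000 + R$19000 + R$2000 = R$115000
  Exemption: R$54000 − 20% × (R$115000 − R$106000) = R$54000 − R$1800 = R$52200
  Base: R$115000 − R$52200 = R$62800
  R$62800 × 19% = R$11932

Regular tax:
  R$20000 × 13% = R$2600
  R$9000 × 23% = R$2070
  R$36000 × 27% = R$9720
  → R$14390
  Less childcare facility credit R$3000 → R$11390

Excess of alternative minimum tax over regular tax: R$11932 − R$11390 = R$542.

R$542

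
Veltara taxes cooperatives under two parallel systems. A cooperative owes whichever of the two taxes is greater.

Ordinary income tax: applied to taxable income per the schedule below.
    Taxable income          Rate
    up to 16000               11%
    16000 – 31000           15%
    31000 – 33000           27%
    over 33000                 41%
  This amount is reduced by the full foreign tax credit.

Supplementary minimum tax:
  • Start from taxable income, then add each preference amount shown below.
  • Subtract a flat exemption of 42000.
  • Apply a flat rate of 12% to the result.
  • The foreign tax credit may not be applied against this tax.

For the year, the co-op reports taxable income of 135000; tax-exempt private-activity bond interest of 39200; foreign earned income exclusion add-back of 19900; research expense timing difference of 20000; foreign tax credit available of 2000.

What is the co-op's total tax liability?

44370

Supplementary minimum tax:
  Adjusted income: 135000 + 39200 + 19900 + 20000 = 214100
  Less exemption 42000 → base 172100
  172100 × 12% = 20652

Ordinary income tax:
  16000 × 11% = 1760
  15000 × 15% = 2250
  2000 × 27% = 540
  102000 × 41% = 41820
  → 46370
  Less foreign tax credit 2000 → 44370

44370 > 20652, so the ordinary income tax governs.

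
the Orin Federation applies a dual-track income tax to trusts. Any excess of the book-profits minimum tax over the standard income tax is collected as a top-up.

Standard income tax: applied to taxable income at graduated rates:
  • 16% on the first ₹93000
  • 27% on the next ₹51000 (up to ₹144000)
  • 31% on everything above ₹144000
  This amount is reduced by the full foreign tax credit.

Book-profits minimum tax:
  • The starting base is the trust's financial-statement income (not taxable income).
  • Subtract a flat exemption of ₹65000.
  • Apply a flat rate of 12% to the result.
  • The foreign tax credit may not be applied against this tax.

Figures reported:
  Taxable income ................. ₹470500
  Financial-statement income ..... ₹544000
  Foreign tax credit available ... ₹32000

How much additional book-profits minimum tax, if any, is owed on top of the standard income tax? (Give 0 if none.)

Book-profits minimum tax:
  Base (financial-statement income): ₹544000
  Less exemption ₹65000 → base ₹479000
  ₹479000 × 12% = ₹57480

Standard income tax:
  ₹93000 × 16% = ₹14880
  ₹51000 × 27% = ₹13770
  ₹326500 × 31% = ₹101215
  → ₹129865
  Less foreign tax credit ₹32000 → ₹97865

₹57480 ≤ ₹97865, so no add-on is due.

₹0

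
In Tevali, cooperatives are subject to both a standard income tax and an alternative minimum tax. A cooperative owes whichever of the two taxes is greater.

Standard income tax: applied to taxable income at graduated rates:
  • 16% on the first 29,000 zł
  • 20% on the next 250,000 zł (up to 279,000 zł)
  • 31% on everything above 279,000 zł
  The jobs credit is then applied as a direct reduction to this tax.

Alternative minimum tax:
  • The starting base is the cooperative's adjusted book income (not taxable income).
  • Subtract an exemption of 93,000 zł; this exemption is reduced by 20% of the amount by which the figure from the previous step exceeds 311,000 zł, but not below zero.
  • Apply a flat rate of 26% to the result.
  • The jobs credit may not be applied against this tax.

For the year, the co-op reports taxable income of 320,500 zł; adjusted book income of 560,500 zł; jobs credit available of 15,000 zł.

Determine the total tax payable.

Standard income tax:
  29,000 zł × 16% = 4,640 zł
  250,000 zł × 20% = 50,000 zł
  41,500 zł × 31% = 12,865 zł
  → 67,505 zł
  Less jobs credit 15,000 zł → 52,505 zł

Alternative minimum tax:
  Base (adjusted book income): 560,500 zł
  Exemption: 93,000 zł − 20% × (560,500 zł − 311,000 zł) = 93,000 zł − 49,900 zł = 43,100 zł
  Base: 560,500 zł − 43,100 zł = 517,400 zł
  517,400 zł × 26% = 134,524 zł

134,524 zł > 52,505 zł, so the alternative minimum tax is the binding amount.

134,524 zł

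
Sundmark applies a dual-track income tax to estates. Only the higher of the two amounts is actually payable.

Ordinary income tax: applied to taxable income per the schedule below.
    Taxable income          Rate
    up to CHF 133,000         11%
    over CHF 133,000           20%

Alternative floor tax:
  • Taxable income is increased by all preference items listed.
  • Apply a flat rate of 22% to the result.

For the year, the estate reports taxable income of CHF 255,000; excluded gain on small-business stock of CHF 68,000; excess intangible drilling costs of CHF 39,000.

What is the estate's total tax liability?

CHF 79,640

Alternative floor tax:
  Adjusted income: CHF 255,000 + CHF 68,000 + CHF 39,000 = CHF 362,000
  CHF 362,000 × 22% = CHF 79,640

Ordinary income tax:
  CHF 133,000 × 11% = CHF 14,630
  CHF 122,000 × 20% = CHF 24,400
  → CHF 39,030

CHF 79,640 > CHF 39,030, so the alternative floor tax is the binding amount.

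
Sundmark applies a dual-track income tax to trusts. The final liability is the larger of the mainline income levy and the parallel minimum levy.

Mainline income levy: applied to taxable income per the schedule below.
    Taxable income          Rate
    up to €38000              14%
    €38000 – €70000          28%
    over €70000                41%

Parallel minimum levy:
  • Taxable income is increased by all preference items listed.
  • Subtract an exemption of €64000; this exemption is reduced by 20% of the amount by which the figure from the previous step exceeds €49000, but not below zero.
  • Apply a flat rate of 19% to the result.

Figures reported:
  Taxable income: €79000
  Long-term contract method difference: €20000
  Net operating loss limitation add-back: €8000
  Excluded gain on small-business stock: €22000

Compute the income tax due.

Parallel minimum levy:
  Adjusted income: €79000 + €20000 + €8000 + €22000 = €129000
  Exemption: €64000 − 20% × (€129000 − €49000) = €64000 − €16000 = €48000
  Base: €129000 − €48000 = €81000
  €81000 × 19% = €15390

Mainline income levy:
  €38000 × 14% = €5320
  €32000 × 28% = €8960
  €9000 × 41% = €3690
  → €17970

€17970 > €15390, so the mainline income levy governs.

€17970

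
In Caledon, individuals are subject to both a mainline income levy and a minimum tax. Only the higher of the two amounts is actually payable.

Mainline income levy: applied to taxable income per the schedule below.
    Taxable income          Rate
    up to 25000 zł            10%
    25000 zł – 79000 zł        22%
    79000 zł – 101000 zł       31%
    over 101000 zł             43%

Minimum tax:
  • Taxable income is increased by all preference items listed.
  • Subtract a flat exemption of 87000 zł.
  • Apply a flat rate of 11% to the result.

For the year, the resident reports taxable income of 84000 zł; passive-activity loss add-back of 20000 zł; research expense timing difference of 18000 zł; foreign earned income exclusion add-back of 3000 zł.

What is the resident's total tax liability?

Mainline income levy:
  25000 zł × 10% = 2500 zł
  54000 zł × 22% = 11880 zł
  5000 zł × 31% = 1550 zł
  → 15930 zł

Minimum tax:
  Adjusted income: 84000 zł + 20000 zł + 18000 zł + 3000 zł = 125000 zł
  Less exemption 87000 zł → base 38000 zł
  38000 zł × 11% = 4180 zł

15930 zł > 4180 zł, so the mainline income levy governs.

15930 zł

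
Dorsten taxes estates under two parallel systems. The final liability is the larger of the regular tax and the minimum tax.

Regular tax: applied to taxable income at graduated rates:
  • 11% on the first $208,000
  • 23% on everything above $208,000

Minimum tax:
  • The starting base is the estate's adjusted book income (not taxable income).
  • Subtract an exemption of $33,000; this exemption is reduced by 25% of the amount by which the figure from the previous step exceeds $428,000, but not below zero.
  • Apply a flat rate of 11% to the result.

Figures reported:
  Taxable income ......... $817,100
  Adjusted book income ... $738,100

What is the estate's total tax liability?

$162,973

Minimum tax:
  Base (adjusted book income): $738,100
  Exemption: 25% × ($738,100 − $428,000) = $77,525 ≥ $33,000, so the exemption is fully phased out
  Base: $738,100 − $0 = $738,100
  $738,100 × 11% = $81,191

Regular tax:
  $208,000 × 11% = $22,880
  $609,100 × 23% = $140,093
  → $162,973

$162,973 > $81,191, so the regular tax governs.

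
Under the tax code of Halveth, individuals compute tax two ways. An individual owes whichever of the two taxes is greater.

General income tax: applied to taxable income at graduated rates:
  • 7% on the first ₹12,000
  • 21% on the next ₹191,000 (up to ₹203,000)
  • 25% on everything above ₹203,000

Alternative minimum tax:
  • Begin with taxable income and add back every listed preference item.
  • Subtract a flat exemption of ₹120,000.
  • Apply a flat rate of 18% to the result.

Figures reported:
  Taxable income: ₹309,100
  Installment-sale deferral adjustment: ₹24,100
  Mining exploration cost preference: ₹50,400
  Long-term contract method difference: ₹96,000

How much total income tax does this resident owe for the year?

₹67,475

General income tax:
  ₹12,000 × 7% = ₹840
  ₹191,000 × 21% = ₹40,110
  ₹106,100 × 25% = ₹26,525
  → ₹67,475

Alternative minimum tax:
  Adjusted income: ₹309,100 + ₹24,100 + ₹50,400 + ₹96,000 = ₹479,600
  Less exemption ₹120,000 → base ₹359,600
  ₹359,600 × 18% = ₹64,728

₹67,475 > ₹64,728, so the general income tax governs.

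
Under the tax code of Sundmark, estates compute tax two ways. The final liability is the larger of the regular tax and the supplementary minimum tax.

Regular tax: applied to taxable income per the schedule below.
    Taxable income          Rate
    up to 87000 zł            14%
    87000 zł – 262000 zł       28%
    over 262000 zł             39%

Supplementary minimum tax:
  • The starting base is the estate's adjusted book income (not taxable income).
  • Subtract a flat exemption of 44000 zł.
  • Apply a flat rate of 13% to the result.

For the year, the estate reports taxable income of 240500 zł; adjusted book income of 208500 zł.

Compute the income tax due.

55160 zł

Regular tax:
  87000 zł × 14% = 12180 zł
  153500 zł × 28% = 42980 zł
  → 55160 zł

Supplementary minimum tax:
  Base (adjusted book income): 208500 zł
  Less exemption 44000 zł → base 164500 zł
  164500 zł × 13% = 21385 zł

55160 zł > 21385 zł, so the regular tax governs.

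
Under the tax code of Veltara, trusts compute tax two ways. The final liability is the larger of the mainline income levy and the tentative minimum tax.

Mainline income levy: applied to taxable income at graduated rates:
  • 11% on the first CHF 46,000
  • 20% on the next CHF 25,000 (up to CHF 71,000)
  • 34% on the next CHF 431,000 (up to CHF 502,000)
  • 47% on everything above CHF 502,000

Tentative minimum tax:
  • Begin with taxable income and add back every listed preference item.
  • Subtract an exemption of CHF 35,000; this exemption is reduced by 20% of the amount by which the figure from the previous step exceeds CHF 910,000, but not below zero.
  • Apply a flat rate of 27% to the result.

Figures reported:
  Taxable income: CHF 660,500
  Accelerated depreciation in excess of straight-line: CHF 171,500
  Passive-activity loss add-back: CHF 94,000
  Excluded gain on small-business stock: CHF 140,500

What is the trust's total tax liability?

Mainline income levy:
  CHF 46,000 × 11% = CHF 5,060
  CHF 25,000 × 20% = CHF 5,000
  CHF 431,000 × 34% = CHF 146,540
  CHF 158,500 × 47% = CHF 74,495
  → CHF 231,095

Tentative minimum tax:
  Adjusted income: CHF 660,500 + CHF 171,500 + CHF 94,000 + CHF 140,500 = CHF 1,066,500
  Exemption: CHF 35,000 − 20% × (CHF 1,066,500 − CHF 910,000) = CHF 35,000 − CHF 31,300 = CHF 3,700
  Base: CHF 1,066,500 − CHF 3,700 = CHF 1,062,800
  CHF 1,062,800 × 27% = CHF 286,956

CHF 286,956 > CHF 231,095, so the tentative minimum tax is the binding amount.

CHF 286,956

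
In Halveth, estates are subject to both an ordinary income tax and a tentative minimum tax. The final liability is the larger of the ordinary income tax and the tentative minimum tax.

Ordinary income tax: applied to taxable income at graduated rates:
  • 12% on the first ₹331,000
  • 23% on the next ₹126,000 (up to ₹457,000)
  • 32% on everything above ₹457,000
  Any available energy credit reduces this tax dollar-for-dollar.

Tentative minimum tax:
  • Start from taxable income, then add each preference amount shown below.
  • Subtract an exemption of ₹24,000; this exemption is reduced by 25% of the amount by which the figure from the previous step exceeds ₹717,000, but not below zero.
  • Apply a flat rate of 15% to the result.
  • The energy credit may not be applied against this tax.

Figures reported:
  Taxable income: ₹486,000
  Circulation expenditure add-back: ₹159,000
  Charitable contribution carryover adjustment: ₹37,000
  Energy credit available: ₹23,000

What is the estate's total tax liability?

Ordinary income tax:
  ₹331,000 × 12% = ₹39,720
  ₹126,000 × 23% = ₹28,980
  ₹29,000 × 32% = ₹9,280
  → ₹77,980
  Less energy credit ₹23,000 → ₹54,980

Tentative minimum tax:
  Adjusted income: ₹486,000 + ₹159,000 + ₹37,000 = ₹682,000
  Exemption: ₹682,000 ≤ ₹717,000, so full ₹24,000 applies
  Base: ₹682,000 − ₹24,000 = ₹658,000
  ₹658,000 × 15% = ₹98,700

₹98,700 > ₹54,980, so the tentative minimum tax is the binding amount.

₹98,700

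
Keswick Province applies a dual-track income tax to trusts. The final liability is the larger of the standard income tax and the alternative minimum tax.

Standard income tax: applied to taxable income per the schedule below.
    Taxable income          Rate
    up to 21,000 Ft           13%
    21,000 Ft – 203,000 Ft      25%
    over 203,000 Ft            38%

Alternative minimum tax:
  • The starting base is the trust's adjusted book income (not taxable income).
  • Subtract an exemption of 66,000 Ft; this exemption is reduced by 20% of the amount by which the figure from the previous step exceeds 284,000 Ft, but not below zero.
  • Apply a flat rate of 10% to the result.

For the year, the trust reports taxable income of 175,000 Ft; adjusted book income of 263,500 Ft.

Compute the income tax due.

Alternative minimum tax:
  Base (adjusted book income): 263,500 Ft
  Exemption: 263,500 Ft ≤ 284,000 Ft, so full 66,000 Ft applies
  Base: 263,500 Ft − 66,000 Ft = 197,500 Ft
  197,500 Ft × 10% = 19,750 Ft

Standard income tax:
  21,000 Ft × 13% = 2,730 Ft
  154,000 Ft × 25% = 38,500 Ft
  → 41,230 Ft

41,230 Ft > 19,750 Ft, so the standard income tax governs.

41,230 Ft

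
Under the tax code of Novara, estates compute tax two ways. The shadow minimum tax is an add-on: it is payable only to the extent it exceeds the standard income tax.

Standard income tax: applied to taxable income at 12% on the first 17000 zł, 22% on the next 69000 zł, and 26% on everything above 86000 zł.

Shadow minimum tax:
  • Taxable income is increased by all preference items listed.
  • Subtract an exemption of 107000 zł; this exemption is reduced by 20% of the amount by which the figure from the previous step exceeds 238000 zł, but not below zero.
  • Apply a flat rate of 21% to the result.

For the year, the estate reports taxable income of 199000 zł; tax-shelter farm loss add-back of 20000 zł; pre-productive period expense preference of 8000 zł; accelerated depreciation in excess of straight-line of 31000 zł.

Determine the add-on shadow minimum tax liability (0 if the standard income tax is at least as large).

0 zł

Standard income tax:
  17000 zł × 12% = 2040 zł
  69000 zł × 22% = 15180 zł
  113000 zł × 26% = 29380 zł
  → 46600 zł

Shadow minimum tax:
  Adjusted income: 199000 zł + 20000 zł + 8000 zł + 31000 zł = 258000 zł
  Exemption: 107000 zł − 20% × (258000 zł − 238000 zł) = 107000 zł − 4000 zł = 103000 zł
  Base: 258000 zł − 103000 zł = 155000 zł
  155000 zł × 21% = 32550 zł

32550 zł ≤ 46600 zł, so no add-on is due.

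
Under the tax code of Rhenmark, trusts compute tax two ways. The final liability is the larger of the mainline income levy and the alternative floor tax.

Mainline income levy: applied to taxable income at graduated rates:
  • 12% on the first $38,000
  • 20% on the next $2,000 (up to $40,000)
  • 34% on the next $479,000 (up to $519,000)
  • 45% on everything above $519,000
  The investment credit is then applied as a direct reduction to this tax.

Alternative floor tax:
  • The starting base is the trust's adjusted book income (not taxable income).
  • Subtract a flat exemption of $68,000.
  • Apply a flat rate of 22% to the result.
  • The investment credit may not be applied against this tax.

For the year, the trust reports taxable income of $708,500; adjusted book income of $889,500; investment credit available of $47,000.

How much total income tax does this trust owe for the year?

$206,095

Alternative floor tax:
  Base (adjusted book income): $889,500
  Less exemption $68,000 → base $821,500
  $821,500 × 22% = $180,730

Mainline income levy:
  $38,000 × 12% = $4,560
  $2,000 × 20% = $400
  $479,000 × 34% = $162,860
  $189,500 × 45% = $85,275
  → $253,095
  Less investment credit $47,000 → $206,095

$206,095 > $180,730, so the mainline income levy governs.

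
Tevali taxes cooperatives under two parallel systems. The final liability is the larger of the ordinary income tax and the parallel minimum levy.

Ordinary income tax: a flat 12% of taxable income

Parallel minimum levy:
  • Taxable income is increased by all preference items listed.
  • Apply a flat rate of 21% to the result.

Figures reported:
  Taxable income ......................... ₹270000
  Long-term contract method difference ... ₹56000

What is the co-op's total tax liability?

Parallel minimum levy:
  Adjusted income: ₹270000 + ₹56000 = ₹326000
  ₹326000 × 21% = ₹68460

Ordinary income tax:
  ₹270000 × 12% = ₹32400

₹68460 > ₹32400, so the parallel minimum levy is the binding amount.

₹68460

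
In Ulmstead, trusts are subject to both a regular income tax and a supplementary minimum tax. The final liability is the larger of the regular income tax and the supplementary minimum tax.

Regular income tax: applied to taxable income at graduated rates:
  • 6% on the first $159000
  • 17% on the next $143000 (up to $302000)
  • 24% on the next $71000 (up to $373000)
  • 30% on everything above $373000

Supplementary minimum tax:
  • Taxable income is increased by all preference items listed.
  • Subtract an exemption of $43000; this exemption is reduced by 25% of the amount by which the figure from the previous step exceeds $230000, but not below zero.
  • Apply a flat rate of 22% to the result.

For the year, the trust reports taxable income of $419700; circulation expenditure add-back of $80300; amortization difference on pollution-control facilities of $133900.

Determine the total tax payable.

$139458

Supplementary minimum tax:
  Adjusted income: $419700 + $80300 + $133900 = $633900
  Exemption: 25% × ($633900 − $230000) = $100975 ≥ $43000, so the exemption is fully phased out
  Base: $633900 − $0 = $633900
  $633900 × 22% = $139458

Regular income tax:
  $159000 × 6% = $9540
  $143000 × 17% = $24310
  $71000 × 24% = $17040
  $46700 × 30% = $14010
  → $64900

$139458 > $64900, so the supplementary minimum tax is the binding amount.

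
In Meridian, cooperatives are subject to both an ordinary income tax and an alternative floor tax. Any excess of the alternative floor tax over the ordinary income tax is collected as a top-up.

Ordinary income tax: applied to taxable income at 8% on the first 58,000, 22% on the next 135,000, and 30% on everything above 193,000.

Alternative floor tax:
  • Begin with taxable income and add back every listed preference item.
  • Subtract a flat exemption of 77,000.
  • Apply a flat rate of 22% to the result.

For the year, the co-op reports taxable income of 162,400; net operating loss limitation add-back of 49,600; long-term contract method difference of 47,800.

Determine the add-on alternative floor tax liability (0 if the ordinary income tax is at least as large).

Alternative floor tax:
  Adjusted income: 162,400 + 49,600 + 47,800 = 259,800
  Less exemption 77,000 → base 182,800
  182,800 × 22% = 40,216

Ordinary income tax:
  58,000 × 8% = 4,640
  104,400 × 22% = 22,968
  → 27,608

Excess of alternative floor tax over ordinary income tax: 40,216 − 27,608 = 12,608.

12,608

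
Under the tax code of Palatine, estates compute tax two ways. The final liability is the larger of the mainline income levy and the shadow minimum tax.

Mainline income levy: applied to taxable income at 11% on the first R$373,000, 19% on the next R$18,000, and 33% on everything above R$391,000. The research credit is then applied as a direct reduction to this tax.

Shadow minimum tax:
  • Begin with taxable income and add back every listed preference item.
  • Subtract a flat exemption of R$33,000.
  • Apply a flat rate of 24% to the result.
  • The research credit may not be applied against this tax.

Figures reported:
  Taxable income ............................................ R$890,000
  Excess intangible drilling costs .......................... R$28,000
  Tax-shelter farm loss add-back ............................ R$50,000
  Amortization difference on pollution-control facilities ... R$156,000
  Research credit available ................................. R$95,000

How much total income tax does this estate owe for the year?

Mainline income levy:
  R$373,000 × 11% = R$41,030
  R$18,000 × 19% = R$3,420
  R$499,000 × 33% = R$164,670
  → R$209,120
  Less research credit R$95,000 → R$114,120

Shadow minimum tax:
  Adjusted income: R$890,000 + R$28,000 + R$50,000 + R$156,000 = R$1,124,000
  Less exemption R$33,000 → base R$1,091,000
  R$1,091,000 × 24% = R$261,840

R$261,840 > R$114,120, so the shadow minimum tax is the binding amount.

R$261,840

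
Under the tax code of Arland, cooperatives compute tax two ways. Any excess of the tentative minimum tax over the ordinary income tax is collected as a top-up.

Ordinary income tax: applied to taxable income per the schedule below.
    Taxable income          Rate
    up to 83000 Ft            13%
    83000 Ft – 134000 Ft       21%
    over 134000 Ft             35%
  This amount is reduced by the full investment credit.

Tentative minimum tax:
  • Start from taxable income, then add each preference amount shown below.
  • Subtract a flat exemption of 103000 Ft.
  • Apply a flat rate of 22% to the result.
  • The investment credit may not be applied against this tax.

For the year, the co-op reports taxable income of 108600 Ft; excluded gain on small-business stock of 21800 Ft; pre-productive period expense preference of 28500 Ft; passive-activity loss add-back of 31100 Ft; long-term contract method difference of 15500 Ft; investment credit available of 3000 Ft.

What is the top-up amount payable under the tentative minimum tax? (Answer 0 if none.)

Ordinary income tax:
  83000 Ft × 13% = 10790 Ft
  25600 Ft × 21% = 5376 Ft
  → 16166 Ft
  Less investment credit 3000 Ft → 13166 Ft

Tentative minimum tax:
  Adjusted income: 108600 Ft + 21800 Ft + 28500 Ft + 31100 Ft + 15500 Ft = 205500 Ft
  Less exemption 103000 Ft → base 102500 Ft
  102500 Ft × 22% = 22550 Ft

Excess of tentative minimum tax over ordinary income tax: 22550 Ft − 13166 Ft = 9384 Ft.

9384 Ft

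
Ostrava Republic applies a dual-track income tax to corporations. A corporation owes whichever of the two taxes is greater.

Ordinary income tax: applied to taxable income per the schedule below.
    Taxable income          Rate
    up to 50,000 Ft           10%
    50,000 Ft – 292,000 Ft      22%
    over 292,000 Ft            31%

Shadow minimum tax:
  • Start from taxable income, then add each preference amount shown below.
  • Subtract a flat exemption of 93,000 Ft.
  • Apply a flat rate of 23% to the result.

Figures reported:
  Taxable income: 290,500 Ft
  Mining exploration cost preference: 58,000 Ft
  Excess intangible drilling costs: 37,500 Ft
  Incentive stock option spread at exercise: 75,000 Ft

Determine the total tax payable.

84,640 Ft

Shadow minimum tax:
  Adjusted income: 290,500 Ft + 58,000 Ft + 37,500 Ft + 75,000 Ft = 461,000 Ft
  Less exemption 93,000 Ft → base 368,000 Ft
  368,000 Ft × 23% = 84,640 Ft

Ordinary income tax:
  50,000 Ft × 10% = 5,000 Ft
  240,500 Ft × 22% = 52,910 Ft
  → 57,910 Ft

84,640 Ft > 57,910 Ft, so the shadow minimum tax is the binding amount.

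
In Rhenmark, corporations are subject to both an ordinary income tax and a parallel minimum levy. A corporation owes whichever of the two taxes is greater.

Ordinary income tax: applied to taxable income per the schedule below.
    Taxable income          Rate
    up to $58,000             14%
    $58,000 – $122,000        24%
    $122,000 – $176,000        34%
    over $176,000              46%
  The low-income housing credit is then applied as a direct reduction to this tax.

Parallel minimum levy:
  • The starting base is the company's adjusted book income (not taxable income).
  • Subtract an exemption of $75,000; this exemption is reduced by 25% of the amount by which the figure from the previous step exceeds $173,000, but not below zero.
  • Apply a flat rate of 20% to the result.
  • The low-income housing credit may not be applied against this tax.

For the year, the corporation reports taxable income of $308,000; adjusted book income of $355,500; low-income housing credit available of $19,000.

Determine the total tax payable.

Ordinary income tax:
  $58,000 × 14% = $8,120
  $64,000 × 24% = $15,360
  $54,000 × 34% = $18,360
  $132,000 × 46% = $60,720
  → $102,560
  Less low-income housing credit $19,000 → $83,560

Parallel minimum levy:
  Base (adjusted book income): $355,500
  Exemption: $75,000 − 25% × ($355,500 − $173,000) = $75,000 − $45,625 = $29,375
  Base: $355,500 − $29,375 = $326,125
  $326,125 × 20% = $65,225

$83,560 > $65,225, so the ordinary income tax governs.

$83,560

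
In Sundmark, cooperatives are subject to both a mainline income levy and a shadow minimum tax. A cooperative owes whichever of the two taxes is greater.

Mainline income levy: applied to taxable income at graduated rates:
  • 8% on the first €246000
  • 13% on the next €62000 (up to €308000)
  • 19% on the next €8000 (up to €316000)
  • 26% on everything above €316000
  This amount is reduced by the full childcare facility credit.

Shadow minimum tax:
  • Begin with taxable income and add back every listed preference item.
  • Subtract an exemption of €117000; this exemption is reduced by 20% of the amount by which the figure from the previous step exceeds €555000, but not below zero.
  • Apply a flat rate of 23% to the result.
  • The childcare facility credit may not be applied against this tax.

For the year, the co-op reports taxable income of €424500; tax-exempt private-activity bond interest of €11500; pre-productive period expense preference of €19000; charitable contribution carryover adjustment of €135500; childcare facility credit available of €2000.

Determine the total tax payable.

€110538

Shadow minimum tax:
  Adjusted income: €424500 + €11500 + €19000 + €135500 = €590500
  Exemption: €117000 − 20% × (€590500 − €555000) = €117000 − €7100 = €109900
  Base: €590500 − €109900 = €480600
  €480600 × 23% = €110538

Mainline income levy:
  €246000 × 8% = €19680
  €62000 × 13% = €8060
  €8000 × 19% = €1520
  €108500 × 26% = €28210
  → €57470
  Less childcare facility credit €2000 → €55470

€110538 > €55470, so the shadow minimum tax is the binding amount.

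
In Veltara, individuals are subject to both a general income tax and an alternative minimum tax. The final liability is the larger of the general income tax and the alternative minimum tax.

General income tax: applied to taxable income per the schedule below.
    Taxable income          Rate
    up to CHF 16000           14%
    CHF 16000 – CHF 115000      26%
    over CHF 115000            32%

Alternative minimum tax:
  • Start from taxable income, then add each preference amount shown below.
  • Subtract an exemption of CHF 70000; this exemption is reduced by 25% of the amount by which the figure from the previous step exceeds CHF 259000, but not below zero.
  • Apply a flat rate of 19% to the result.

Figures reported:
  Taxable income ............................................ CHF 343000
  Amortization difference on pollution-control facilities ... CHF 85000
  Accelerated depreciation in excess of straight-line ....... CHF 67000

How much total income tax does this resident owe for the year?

Alternative minimum tax:
  Adjusted income: CHF 343000 + CHF 85000 + CHF 67000 = CHF 495000
  Exemption: CHF 70000 − 25% × (CHF 495000 − CHF 259000) = CHF 70000 − CHF 59000 = CHF 11000
  Base: CHF 495000 − CHF 11000 = CHF 484000
  CHF 484000 × 19% = CHF 91960

General income tax:
  CHF 16000 × 14% = CHF 2240
  CHF 99000 × 26% = CHF 25740
  CHF 228000 × 32% = CHF 72960
  → CHF 100940

CHF 100940 > CHF 91960, so the general income tax governs.

CHF 100940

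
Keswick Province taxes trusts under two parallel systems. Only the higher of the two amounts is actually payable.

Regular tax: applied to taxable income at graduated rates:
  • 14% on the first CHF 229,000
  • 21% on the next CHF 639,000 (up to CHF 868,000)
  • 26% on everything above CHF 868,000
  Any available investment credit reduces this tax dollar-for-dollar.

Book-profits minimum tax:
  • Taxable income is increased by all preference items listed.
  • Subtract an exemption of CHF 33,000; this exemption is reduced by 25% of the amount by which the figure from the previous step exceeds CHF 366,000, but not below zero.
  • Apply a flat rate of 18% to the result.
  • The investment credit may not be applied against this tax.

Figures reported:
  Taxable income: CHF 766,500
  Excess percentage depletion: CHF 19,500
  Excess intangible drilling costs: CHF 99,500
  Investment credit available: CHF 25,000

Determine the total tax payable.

Regular tax:
  CHF 229,000 × 14% = CHF 32,060
  CHF 537,500 × 21% = CHF 112,875
  → CHF 144,935
  Less investment credit CHF 25,000 → CHF 119,935

Book-profits minimum tax:
  Adjusted income: CHF 766,500 + CHF 19,500 + CHF 99,500 = CHF 885,500
  Exemption: 25% × (CHF 885,500 − CHF 366,000) = CHF 129,875 ≥ CHF 33,000, so the exemption is fully phased out
  Base: CHF 885,500 − CHF 0 = CHF 885,500
  CHF 885,500 × 18% = CHF 159,390

CHF 159,390 > CHF 119,935, so the book-profits minimum tax is the binding amount.

CHF 159,390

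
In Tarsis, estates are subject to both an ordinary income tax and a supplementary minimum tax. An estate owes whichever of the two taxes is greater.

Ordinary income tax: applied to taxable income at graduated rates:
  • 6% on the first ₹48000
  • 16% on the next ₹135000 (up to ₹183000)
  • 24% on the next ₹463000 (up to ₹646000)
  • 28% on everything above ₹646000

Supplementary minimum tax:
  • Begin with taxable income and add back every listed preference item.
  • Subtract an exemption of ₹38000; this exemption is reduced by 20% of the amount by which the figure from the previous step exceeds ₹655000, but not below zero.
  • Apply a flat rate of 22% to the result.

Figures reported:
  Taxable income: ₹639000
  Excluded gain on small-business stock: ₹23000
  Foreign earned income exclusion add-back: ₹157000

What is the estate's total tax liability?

₹179036

Ordinary income tax:
  ₹48000 × 6% = ₹2880
  ₹135000 × 16% = ₹21600
  ₹456000 × 24% = ₹109440
  → ₹133920

Supplementary minimum tax:
  Adjusted income: ₹639000 + ₹23000 + ₹157000 = ₹819000
  Exemption: ₹38000 − 20% × (₹819000 − ₹655000) = ₹38000 − ₹32800 = ₹5200
  Base: ₹819000 − ₹5200 = ₹813800
  ₹813800 × 22% = ₹179036

₹179036 > ₹133920, so the supplementary minimum tax is the binding amount.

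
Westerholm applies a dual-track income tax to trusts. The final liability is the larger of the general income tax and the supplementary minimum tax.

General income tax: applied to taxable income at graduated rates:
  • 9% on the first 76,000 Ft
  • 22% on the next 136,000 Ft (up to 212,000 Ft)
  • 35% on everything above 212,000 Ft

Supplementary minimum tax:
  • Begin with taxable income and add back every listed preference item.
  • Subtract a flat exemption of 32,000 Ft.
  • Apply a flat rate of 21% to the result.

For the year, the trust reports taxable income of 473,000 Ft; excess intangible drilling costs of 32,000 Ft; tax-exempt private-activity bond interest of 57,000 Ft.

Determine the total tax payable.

128,110 Ft

Supplementary minimum tax:
  Adjusted income: 473,000 Ft + 32,000 Ft + 57,000 Ft = 562,000 Ft
  Less exemption 32,000 Ft → base 530,000 Ft
  530,000 Ft × 21% = 111,300 Ft

General income tax:
  76,000 Ft × 9% = 6,840 Ft
  136,000 Ft × 22% = 29,920 Ft
  261,000 Ft × 35% = 91,350 Ft
  → 128,110 Ft

128,110 Ft > 111,300 Ft, so the general income tax governs.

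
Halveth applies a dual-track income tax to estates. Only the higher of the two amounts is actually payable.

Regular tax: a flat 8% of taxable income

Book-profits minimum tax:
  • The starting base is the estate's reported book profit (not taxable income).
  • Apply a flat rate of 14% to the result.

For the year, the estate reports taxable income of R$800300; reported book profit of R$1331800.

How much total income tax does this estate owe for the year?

R$186452

Regular tax:
  R$800300 × 8% = R$64024

Book-profits minimum tax:
  Base (reported book profit): R$1331800
  R$1331800 × 14% = R$186452

R$186452 > R$64024, so the book-profits minimum tax is the binding amount.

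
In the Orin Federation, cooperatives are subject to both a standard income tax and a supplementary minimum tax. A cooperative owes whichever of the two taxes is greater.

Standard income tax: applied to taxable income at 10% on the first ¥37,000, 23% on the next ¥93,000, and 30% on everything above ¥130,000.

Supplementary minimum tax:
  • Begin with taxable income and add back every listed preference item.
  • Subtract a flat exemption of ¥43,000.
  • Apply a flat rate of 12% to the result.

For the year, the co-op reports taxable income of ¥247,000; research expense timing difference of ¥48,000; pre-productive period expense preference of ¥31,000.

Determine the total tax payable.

Standard income tax:
  ¥37,000 × 10% = ¥3,700
  ¥93,000 × 23% = ¥21,390
  ¥117,000 × 30% = ¥35,100
  → ¥60,190

Supplementary minimum tax:
  Adjusted income: ¥247,000 + ¥48,000 + ¥31,000 = ¥326,000
  Less exemption ¥43,000 → base ¥283,000
  ¥283,000 × 12% = ¥33,960

¥60,190 > ¥33,960, so the standard income tax governs.

¥60,190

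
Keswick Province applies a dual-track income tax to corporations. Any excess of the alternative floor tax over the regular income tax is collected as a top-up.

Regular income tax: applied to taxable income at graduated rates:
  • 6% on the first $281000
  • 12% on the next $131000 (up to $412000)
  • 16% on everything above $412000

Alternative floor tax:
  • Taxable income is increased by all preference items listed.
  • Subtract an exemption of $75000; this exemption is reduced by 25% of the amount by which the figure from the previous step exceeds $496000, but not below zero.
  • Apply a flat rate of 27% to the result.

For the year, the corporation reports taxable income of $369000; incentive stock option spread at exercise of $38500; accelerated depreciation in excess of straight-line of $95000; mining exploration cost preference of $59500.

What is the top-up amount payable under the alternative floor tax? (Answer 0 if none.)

$108525

Alternative floor tax:
  Adjusted income: $369000 + $38500 + $95000 + $59500 = $562000
  Exemption: $75000 − 25% × ($562000 − $496000) = $75000 − $16500 = $58500
  Base: $562000 − $58500 = $503500
  $503500 × 27% = $135945

Regular income tax:
  $281000 × 6% = $16860
  $88000 × 12% = $10560
  → $27420

Excess of alternative floor tax over regular income tax: $135945 − $27420 = $108525.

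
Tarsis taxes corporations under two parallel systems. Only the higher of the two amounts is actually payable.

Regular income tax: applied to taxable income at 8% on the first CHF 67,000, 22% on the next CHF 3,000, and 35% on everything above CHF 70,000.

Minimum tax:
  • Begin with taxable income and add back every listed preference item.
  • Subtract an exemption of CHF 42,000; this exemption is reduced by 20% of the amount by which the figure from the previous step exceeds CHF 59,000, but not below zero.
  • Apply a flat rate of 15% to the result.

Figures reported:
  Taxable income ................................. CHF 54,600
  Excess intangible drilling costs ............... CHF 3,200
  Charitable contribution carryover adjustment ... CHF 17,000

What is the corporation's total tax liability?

Minimum tax:
  Adjusted income: CHF 54,600 + CHF 3,200 + CHF 17,000 = CHF 74,800
  Exemption: CHF 42,000 − 20% × (CHF 74,800 − CHF 59,000) = CHF 42,000 − CHF 3,160 = CHF 38,840
  Base: CHF 74,800 − CHF 38,840 = CHF 35,960
  CHF 35,960 × 15% = CHF 5,394

Regular income tax:
  CHF 54,600 × 8% = CHF 4,368

CHF 5,394 > CHF 4,368, so the minimum tax is the binding amount.

CHF 5,394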